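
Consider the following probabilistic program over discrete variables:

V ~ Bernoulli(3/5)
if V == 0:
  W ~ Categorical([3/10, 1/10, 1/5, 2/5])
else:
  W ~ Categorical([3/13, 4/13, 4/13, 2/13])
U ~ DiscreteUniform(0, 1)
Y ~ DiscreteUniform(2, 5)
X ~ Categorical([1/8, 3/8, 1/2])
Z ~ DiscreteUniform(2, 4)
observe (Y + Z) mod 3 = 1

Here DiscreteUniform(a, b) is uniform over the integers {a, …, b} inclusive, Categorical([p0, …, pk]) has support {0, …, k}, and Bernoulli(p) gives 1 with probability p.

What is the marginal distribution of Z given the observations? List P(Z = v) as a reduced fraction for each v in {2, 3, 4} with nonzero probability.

P(Z=2) = 1/2, P(Z=3) = 1/4, P(Z=4) = 1/4

Enumerate traces; 192 have nonzero weight after conditioning:
  (V=0, W=0, U=0, Y=2, X=0, Z=2) weight 1/1600
  (V=0, W=0, U=0, Y=2, X=1, Z=2) weight 3/1600
  (V=0, W=0, U=0, Y=2, X=2, Z=2) weight 1/400
  (V=0, W=0, U=0, Y=3, X=0, Z=4) weight 1/1600
  (V=0, W=0, U=0, Y=3, X=1, Z=4) weight 3/1600
  (V=0, W=0, U=0, Y=3, X=2, Z=4) weight 1/400
  (V=0, W=0, U=0, Y=4, X=0, Z=3) weight 1/1600
  (V=0, W=0, U=0, Y=4, X=1, Z=3) weight 3/1600
  … 184 more
Group by Z:
  weight(Z=2) = 1/6
  weight(Z=3) = 1/12
  weight(Z=4) = 1/12
Total weight = 1/6 + 1/12 + 1/12 = 1/3
P(Z=2 | obs) = 1/6 / 1/3 = 1/2
P(Z=3 | obs) = 1/12 / 1/3 = 1/4
P(Z=4 | obs) = 1/12 / 1/3 = 1/4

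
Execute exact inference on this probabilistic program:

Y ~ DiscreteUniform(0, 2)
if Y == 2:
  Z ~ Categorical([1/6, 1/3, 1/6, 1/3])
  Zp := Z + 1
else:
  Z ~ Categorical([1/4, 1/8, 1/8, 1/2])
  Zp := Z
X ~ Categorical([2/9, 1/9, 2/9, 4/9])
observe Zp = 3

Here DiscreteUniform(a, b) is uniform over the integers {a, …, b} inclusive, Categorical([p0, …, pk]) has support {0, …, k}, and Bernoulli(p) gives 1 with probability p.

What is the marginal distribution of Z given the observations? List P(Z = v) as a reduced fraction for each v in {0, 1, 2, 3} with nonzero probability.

Enumerate traces; 12 have nonzero weight after conditioning:
  (Y=0, Z=3, X=0) weight 1/27
  (Y=0, Z=3, X=1) weight 1/54
  (Y=0, Z=3, X=2) weight 1/27
  (Y=0, Z=3, X=3) weight 2/27
  (Y=1, Z=3, X=0) weight 1/27
  (Y=1, Z=3, X=1) weight 1/54
  (Y=1, Z=3, X=2) weight 1/27
  (Y=1, Z=3, X=3) weight 2/27
  (Y=2, Z=2, X=0) weight 1/81
  … 3 more
Group by Z:
  weight(Z=2) = 1/18
  weight(Z=3) = 1/3
Total weight = 1/18 + 1/3 = 7/18
P(Z=2 | obs) = 1/18 / 7/18 = 1/7
P(Z=3 | obs) = 1/3 / 7/18 = 6/7

P(Z=2) = 1/7, P(Z=3) = 6/7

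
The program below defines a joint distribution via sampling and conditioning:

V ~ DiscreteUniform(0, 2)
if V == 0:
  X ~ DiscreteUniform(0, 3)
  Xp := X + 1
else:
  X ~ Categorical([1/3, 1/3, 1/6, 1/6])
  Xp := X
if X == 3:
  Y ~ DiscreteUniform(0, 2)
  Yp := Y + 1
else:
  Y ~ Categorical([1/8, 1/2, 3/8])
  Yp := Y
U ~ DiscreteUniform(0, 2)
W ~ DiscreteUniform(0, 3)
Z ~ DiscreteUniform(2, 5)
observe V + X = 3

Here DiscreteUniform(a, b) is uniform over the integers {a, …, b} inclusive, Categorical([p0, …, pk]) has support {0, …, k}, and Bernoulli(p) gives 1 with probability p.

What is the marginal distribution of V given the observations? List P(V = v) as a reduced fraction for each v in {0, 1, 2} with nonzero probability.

P(V=0) = 1/3, P(V=1) = 2/9, P(V=2) = 4/9

Enumerate traces; 432 have nonzero weight after conditioning:
  (V=0, X=3, Y=0, U=0, W=0, Z=2) weight 1/1728
  (V=0, X=3, Y=0, U=0, W=0, Z=3) weight 1/1728
  (V=0, X=3, Y=0, U=0, W=0, Z=4) weight 1/1728
  (V=0, X=3, Y=0, U=0, W=0, Z=5) weight 1/1728
  (V=0, X=3, Y=0, U=0, W=1, Z=2) weight 1/1728
  (V=0, X=3, Y=0, U=0, W=1, Z=3) weight 1/1728
  (V=0, X=3, Y=0, U=0, W=1, Z=4) weight 1/1728
  (V=0, X=3, Y=0, U=0, W=1, Z=5) weight 1/1728
  (V=1, X=2, Y=0, U=0, W=0, Z=2) weight 1/6912
  (V=2, X=1, Y=0, U=0, W=0, Z=2) weight 1/3456
  … 422 more
Group by V:
  weight(V=0) = 1/12
  weight(V=1) = 1/18
  weight(V=2) = 1/9
Total weight = 1/12 + 1/18 + 1/9 = 1/4
P(V=0 | obs) = 1/12 / 1/4 = 1/3
P(V=1 | obs) = 1/18 / 1/4 = 2/9
P(V=2 | obs) = 1/9 / 1/4 = 4/9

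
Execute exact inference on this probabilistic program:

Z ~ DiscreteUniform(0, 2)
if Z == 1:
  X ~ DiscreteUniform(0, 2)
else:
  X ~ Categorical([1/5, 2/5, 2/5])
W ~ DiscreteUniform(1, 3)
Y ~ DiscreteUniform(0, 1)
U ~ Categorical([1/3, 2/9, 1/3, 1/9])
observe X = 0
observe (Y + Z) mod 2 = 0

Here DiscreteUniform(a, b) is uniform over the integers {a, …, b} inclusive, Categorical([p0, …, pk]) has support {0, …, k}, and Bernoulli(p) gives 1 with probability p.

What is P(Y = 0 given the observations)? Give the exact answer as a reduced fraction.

Enumerate traces; 36 have nonzero weight after conditioning:
  (Z=0, X=0, W=1, Y=0, U=0) weight 1/270
  (Z=0, X=0, W=1, Y=0, U=1) weight 1/405
  (Z=0, X=0, W=1, Y=0, U=2) weight 1/270
  (Z=0, X=0, W=1, Y=0, U=3) weight 1/810
  (Z=0, X=0, W=2, Y=0, U=0) weight 1/270
  (Z=0, X=0, W=2, Y=0, U=1) weight 1/405
  (Z=0, X=0, W=2, Y=0, U=2) weight 1/270
  (Z=0, X=0, W=2, Y=0, U=3) weight 1/810
  (Z=1, X=0, W=1, Y=1, U=0) weight 1/162
  … 27 more
Group by Y:
  weight(Y=0) = 1/15
  weight(Y=1) = 1/18
Total weight = 1/15 + 1/18 = 11/90
P(Y=0 | obs) = 1/15 / 11/90 = 6/11
P(Y=1 | obs) = 1/18 / 11/90 = 5/11

P(Y = 0 | obs) = 6/11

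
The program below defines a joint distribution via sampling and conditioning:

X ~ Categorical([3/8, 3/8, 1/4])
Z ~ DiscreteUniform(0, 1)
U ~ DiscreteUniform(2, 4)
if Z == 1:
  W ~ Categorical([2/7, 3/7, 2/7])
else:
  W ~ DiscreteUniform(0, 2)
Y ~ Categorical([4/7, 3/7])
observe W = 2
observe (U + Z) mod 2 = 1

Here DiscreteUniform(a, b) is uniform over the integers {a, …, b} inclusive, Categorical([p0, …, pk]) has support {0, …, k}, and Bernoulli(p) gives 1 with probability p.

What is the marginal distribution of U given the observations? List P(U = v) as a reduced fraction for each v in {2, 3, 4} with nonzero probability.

Enumerate traces; 18 have nonzero weight after conditioning:
  (X=0, Z=0, U=3, W=2, Y=0) weight 1/84
  (X=0, Z=0, U=3, W=2, Y=1) weight 1/112
  (X=0, Z=1, U=2, W=2, Y=0) weight 1/98
  (X=0, Z=1, U=2, W=2, Y=1) weight 3/392
  (X=0, Z=1, U=4, W=2, Y=0) weight 1/98
  (X=0, Z=1, U=4, W=2, Y=1) weight 3/392
  (X=1, Z=0, U=3, W=2, Y=0) weight 1/84
  (X=1, Z=0, U=3, W=2, Y=1) weight 1/112
  … 10 more
Group by U:
  weight(U=2) = 1/21
  weight(U=3) = 1/18
  weight(U=4) = 1/21
Total weight = 1/21 + 1/18 + 1/21 = 19/126
P(U=2 | obs) = 1/21 / 19/126 = 6/19
P(U=3 | obs) = 1/18 / 19/126 = 7/19
P(U=4 | obs) = 1/21 / 19/126 = 6/19

P(U=2) = 6/19, P(U=3) = 7/19, P(U=4) = 6/19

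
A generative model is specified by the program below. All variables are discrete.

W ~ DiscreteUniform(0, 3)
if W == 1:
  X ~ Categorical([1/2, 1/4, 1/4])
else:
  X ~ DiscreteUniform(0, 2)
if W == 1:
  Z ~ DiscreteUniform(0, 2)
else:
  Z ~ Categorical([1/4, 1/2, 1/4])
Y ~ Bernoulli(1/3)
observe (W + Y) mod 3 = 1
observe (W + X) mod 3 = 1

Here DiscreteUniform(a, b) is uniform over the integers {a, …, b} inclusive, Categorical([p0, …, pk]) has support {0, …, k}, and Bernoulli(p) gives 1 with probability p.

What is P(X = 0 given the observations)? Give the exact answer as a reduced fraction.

P(X = 0 | obs) = 3/5

Enumerate traces; 9 have nonzero weight after conditioning:
  (W=0, X=1, Z=0, Y=1) weight 1/144
  (W=0, X=1, Z=1, Y=1) weight 1/72
  (W=0, X=1, Z=2, Y=1) weight 1/144
  (W=1, X=0, Z=0, Y=0) weight 1/36
  (W=1, X=0, Z=1, Y=0) weight 1/36
  (W=1, X=0, Z=2, Y=0) weight 1/36
  (W=3, X=1, Z=0, Y=1) weight 1/144
  (W=3, X=1, Z=1, Y=1) weight 1/72
  … 1 more
Group by X:
  weight(X=0) = 1/12
  weight(X=1) = 1/18
Total weight = 1/12 + 1/18 = 5/36
P(X=0 | obs) = 1/12 / 5/36 = 3/5
P(X=1 | obs) = 1/18 / 5/36 = 2/5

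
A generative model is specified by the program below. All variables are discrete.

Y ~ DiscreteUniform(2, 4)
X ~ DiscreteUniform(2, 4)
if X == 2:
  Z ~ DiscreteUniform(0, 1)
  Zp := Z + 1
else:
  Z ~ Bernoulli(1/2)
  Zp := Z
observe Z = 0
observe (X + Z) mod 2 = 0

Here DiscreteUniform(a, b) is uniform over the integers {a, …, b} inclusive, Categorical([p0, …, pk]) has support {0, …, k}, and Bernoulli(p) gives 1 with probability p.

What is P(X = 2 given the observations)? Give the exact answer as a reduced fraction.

P(X = 2 | obs) = 1/2

Enumerate traces; 6 have nonzero weight after conditioning:
  (Y=2, X=2, Z=0) weight 1/18
  (Y=2, X=4, Z=0) weight 1/18
  (Y=3, X=2, Z=0) weight 1/18
  (Y=3, X=4, Z=0) weight 1/18
  (Y=4, X=2, Z=0) weight 1/18
  (Y=4, X=4, Z=0) weight 1/18
Group by X:
  weight(X=2) = 1/6
  weight(X=4) = 1/6
Total weight = 1/6 + 1/6 = 1/3
P(X=2 | obs) = 1/6 / 1/3 = 1/2
P(X=4 | obs) = 1/6 / 1/3 = 1/2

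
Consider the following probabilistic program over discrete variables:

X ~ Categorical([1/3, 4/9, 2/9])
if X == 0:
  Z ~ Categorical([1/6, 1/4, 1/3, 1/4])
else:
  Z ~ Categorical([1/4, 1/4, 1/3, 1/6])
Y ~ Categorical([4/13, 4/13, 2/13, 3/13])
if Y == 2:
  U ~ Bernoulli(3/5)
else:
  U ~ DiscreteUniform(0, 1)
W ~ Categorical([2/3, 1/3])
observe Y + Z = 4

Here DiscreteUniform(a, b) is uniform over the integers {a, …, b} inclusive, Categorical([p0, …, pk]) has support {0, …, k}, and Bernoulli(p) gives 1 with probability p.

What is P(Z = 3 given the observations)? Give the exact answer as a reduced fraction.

Enumerate traces; 36 have nonzero weight after conditioning:
  (X=0, Z=1, Y=3, U=0, W=0) weight 1/156
  (X=0, Z=1, Y=3, U=0, W=1) weight 1/312
  (X=0, Z=1, Y=3, U=1, W=0) weight 1/156
  (X=0, Z=1, Y=3, U=1, W=1) weight 1/312
  (X=0, Z=2, Y=2, U=0, W=0) weight 8/1755
  (X=0, Z=2, Y=2, U=0, W=1) weight 4/1755
  (X=0, Z=2, Y=2, U=1, W=0) weight 4/585
  (X=0, Z=2, Y=2, U=1, W=1) weight 2/585
  (X=0, Z=3, Y=1, U=0, W=0) weight 1/117
  … 27 more
Group by Z:
  weight(Z=1) = 3/52
  weight(Z=2) = 2/39
  weight(Z=3) = 7/117
Total weight = 3/52 + 2/39 + 7/117 = 79/468
P(Z=1 | obs) = 3/52 / 79/468 = 27/79
P(Z=2 | obs) = 2/39 / 79/468 = 24/79
P(Z=3 | obs) = 7/117 / 79/468 = 28/79

P(Z = 3 | obs) = 28/79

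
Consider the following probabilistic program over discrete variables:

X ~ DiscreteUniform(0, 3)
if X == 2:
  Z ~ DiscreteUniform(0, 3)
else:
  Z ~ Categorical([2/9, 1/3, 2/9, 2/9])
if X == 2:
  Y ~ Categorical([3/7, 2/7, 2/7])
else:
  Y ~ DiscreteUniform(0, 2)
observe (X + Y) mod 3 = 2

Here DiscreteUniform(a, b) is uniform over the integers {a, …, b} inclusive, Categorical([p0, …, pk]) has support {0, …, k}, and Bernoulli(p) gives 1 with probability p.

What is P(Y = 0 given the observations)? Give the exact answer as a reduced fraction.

P(Y = 0 | obs) = 3/10

Enumerate traces; 16 have nonzero weight after conditioning:
  (X=0, Z=0, Y=2) weight 1/54
  (X=0, Z=1, Y=2) weight 1/36
  (X=0, Z=2, Y=2) weight 1/54
  (X=0, Z=3, Y=2) weight 1/54
  (X=1, Z=0, Y=1) weight 1/54
  (X=1, Z=1, Y=1) weight 1/36
  (X=1, Z=2, Y=1) weight 1/54
  (X=1, Z=3, Y=1) weight 1/54
  (X=2, Z=0, Y=0) weight 3/112
  … 7 more
Group by Y:
  weight(Y=0) = 3/28
  weight(Y=1) = 1/12
  weight(Y=2) = 1/6
Total weight = 3/28 + 1/12 + 1/6 = 5/14
P(Y=0 | obs) = 3/28 / 5/14 = 3/10
P(Y=1 | obs) = 1/12 / 5/14 = 7/30
P(Y=2 | obs) = 1/6 / 5/14 = 7/15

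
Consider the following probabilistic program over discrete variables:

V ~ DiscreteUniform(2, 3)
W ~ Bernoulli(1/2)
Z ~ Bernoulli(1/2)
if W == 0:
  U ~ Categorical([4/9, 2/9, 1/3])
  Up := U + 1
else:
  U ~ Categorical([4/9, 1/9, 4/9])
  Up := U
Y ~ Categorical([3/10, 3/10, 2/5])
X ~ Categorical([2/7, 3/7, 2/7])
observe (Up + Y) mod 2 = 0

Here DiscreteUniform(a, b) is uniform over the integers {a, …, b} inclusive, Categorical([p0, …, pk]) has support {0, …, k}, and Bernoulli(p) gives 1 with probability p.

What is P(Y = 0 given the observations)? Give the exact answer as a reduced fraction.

P(Y = 0 | obs) = 15/47

Enumerate traces; 108 have nonzero weight after conditioning:
  (V=2, W=0, Z=0, U=0, Y=1, X=0) weight 1/210
  (V=2, W=0, Z=0, U=0, Y=1, X=1) weight 1/140
  (V=2, W=0, Z=0, U=0, Y=1, X=2) weight 1/210
  (V=2, W=0, Z=0, U=1, Y=0, X=0) weight 1/420
  (V=2, W=0, Z=0, U=1, Y=0, X=1) weight 1/280
  (V=2, W=0, Z=0, U=1, Y=0, X=2) weight 1/420
  (V=2, W=0, Z=0, U=1, Y=2, X=0) weight 1/315
  (V=2, W=0, Z=0, U=1, Y=2, X=1) weight 1/210
  … 100 more
Group by Y:
  weight(Y=0) = 1/6
  weight(Y=1) = 2/15
  weight(Y=2) = 2/9
Total weight = 1/6 + 2/15 + 2/9 = 47/90
P(Y=0 | obs) = 1/6 / 47/90 = 15/47
P(Y=1 | obs) = 2/15 / 47/90 = 12/47
P(Y=2 | obs) = 2/9 / 47/90 = 20/47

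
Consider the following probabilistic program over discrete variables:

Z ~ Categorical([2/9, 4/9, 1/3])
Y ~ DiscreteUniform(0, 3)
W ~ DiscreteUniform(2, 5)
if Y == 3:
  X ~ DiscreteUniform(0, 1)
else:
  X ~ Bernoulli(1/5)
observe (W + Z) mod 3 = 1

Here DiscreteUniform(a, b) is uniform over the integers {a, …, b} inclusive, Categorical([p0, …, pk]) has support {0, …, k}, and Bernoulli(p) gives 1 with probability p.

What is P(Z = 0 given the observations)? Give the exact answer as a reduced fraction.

Enumerate traces; 32 have nonzero weight after conditioning:
  (Z=0, Y=0, W=4, X=0) weight 1/90
  (Z=0, Y=0, W=4, X=1) weight 1/360
  (Z=0, Y=1, W=4, X=0) weight 1/90
  (Z=0, Y=1, W=4, X=1) weight 1/360
  (Z=0, Y=2, W=4, X=0) weight 1/90
  (Z=0, Y=2, W=4, X=1) weight 1/360
  (Z=0, Y=3, W=4, X=0) weight 1/144
  (Z=0, Y=3, W=4, X=1) weight 1/144
  (Z=1, Y=0, W=3, X=0) weight 1/45
  (Z=2, Y=0, W=2, X=0) weight 1/60
  … 22 more
Group by Z:
  weight(Z=0) = 1/18
  weight(Z=1) = 1/9
  weight(Z=2) = 1/6
Total weight = 1/18 + 1/9 + 1/6 = 1/3
P(Z=0 | obs) = 1/18 / 1/3 = 1/6
P(Z=1 | obs) = 1/9 / 1/3 = 1/3
P(Z=2 | obs) = 1/6 / 1/3 = 1/2

P(Z = 0 | obs) = 1/6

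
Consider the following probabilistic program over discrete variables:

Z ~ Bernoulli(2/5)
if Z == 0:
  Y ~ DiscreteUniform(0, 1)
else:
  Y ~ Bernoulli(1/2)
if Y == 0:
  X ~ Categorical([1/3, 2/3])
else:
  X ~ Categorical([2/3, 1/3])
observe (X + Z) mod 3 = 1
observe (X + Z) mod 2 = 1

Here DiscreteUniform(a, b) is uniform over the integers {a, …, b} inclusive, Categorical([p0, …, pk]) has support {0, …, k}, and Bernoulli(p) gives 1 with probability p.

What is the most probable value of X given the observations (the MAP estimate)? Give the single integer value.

Enumerate traces; 4 have nonzero weight after conditioning:
  (Z=0, Y=0, X=1) weight 1/5
  (Z=0, Y=1, X=1) weight 1/10
  (Z=1, Y=0, X=0) weight 1/15
  (Z=1, Y=1, X=0) weight 2/15
Group by X:
  weight(X=0) = 1/5
  weight(X=1) = 3/10
Total weight = 1/5 + 3/10 = 1/2
P(X=0 | obs) = 1/5 / 1/2 = 2/5
P(X=1 | obs) = 3/10 / 1/2 = 3/5
argmax = 1

argmax_v P(X = v | obs) = 1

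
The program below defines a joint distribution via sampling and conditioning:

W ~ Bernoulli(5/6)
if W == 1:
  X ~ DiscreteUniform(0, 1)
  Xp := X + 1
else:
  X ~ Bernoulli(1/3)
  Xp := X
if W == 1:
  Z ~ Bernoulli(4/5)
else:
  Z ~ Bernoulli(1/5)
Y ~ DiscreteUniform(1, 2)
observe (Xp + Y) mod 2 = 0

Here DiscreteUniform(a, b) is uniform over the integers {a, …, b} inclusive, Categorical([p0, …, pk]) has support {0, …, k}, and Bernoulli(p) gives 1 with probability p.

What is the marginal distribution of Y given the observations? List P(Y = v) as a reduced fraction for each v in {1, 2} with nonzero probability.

P(Y=1) = 17/36, P(Y=2) = 19/36

Enumerate traces; 8 have nonzero weight after conditioning:
  (W=0, X=0, Z=0, Y=2) weight 2/45
  (W=0, X=0, Z=1, Y=2) weight 1/90
  (W=0, X=1, Z=0, Y=1) weight 1/45
  (W=0, X=1, Z=1, Y=1) weight 1/180
  (W=1, X=0, Z=0, Y=1) weight 1/24
  (W=1, X=0, Z=1, Y=1) weight 1/6
  (W=1, X=1, Z=0, Y=2) weight 1/24
  (W=1, X=1, Z=1, Y=2) weight 1/6
Group by Y:
  weight(Y=1) = 17/72
  weight(Y=2) = 19/72
Total weight = 17/72 + 19/72 = 1/2
P(Y=1 | obs) = 17/72 / 1/2 = 17/36
P(Y=2 | obs) = 19/72 / 1/2 = 19/36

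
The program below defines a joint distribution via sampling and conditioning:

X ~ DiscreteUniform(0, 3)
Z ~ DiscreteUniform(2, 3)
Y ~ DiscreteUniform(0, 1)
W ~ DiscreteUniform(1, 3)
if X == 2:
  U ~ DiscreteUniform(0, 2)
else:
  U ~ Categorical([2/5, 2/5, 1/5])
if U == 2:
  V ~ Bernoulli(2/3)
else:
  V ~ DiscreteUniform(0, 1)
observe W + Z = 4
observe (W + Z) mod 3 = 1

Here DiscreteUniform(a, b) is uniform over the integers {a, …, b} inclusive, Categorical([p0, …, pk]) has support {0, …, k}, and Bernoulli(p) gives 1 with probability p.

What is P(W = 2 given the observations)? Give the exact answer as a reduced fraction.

P(W = 2 | obs) = 1/2

Enumerate traces; 96 have nonzero weight after conditioning:
  (X=0, Z=2, Y=0, W=2, U=0, V=0) weight 1/240
  (X=0, Z=2, Y=0, W=2, U=0, V=1) weight 1/240
  (X=0, Z=2, Y=0, W=2, U=1, V=0) weight 1/240
  (X=0, Z=2, Y=0, W=2, U=1, V=1) weight 1/240
  (X=0, Z=2, Y=0, W=2, U=2, V=0) weight 1/720
  (X=0, Z=2, Y=0, W=2, U=2, V=1) weight 1/360
  (X=0, Z=2, Y=1, W=2, U=0, V=0) weight 1/240
  (X=0, Z=2, Y=1, W=2, U=0, V=1) weight 1/240
  (X=0, Z=3, Y=0, W=1, U=0, V=0) weight 1/240
  … 87 more
Group by W:
  weight(W=1) = 1/6
  weight(W=2) = 1/6
Total weight = 1/6 + 1/6 = 1/3
P(W=1 | obs) = 1/6 / 1/3 = 1/2
P(W=2 | obs) = 1/6 / 1/3 = 1/2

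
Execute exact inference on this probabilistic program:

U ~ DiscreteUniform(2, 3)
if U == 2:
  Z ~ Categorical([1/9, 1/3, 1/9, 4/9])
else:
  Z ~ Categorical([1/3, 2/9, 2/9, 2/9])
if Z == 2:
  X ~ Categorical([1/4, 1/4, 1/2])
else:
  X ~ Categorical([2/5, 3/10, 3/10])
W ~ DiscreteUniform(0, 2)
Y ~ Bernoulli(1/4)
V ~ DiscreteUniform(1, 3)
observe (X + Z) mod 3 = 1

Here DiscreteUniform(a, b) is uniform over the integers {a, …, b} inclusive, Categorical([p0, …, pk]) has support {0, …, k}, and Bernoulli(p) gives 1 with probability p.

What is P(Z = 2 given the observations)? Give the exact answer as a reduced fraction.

P(Z = 2 | obs) = 3/13

Enumerate traces; 144 have nonzero weight after conditioning:
  (U=2, Z=0, X=1, W=0, Y=0, V=1) weight 1/720
  (U=2, Z=0, X=1, W=0, Y=0, V=2) weight 1/720
  (U=2, Z=0, X=1, W=0, Y=0, V=3) weight 1/720
  (U=2, Z=0, X=1, W=0, Y=1, V=1) weight 1/2160
  (U=2, Z=0, X=1, W=0, Y=1, V=2) weight 1/2160
  (U=2, Z=0, X=1, W=0, Y=1, V=3) weight 1/2160
  (U=2, Z=0, X=1, W=1, Y=0, V=1) weight 1/720
  (U=2, Z=0, X=1, W=1, Y=0, V=2) weight 1/720
  (U=2, Z=1, X=0, W=0, Y=0, V=1) weight 1/180
  (U=2, Z=2, X=2, W=0, Y=0, V=1) weight 1/432
  … 134 more
Group by Z:
  weight(Z=0) = 1/15
  weight(Z=1) = 1/9
  weight(Z=2) = 1/12
  weight(Z=3) = 1/10
Total weight = 1/15 + 1/9 + 1/12 + 1/10 = 13/36
P(Z=0 | obs) = 1/15 / 13/36 = 12/65
P(Z=1 | obs) = 1/9 / 13/36 = 4/13
P(Z=2 | obs) = 1/12 / 13/36 = 3/13
P(Z=3 | obs) = 1/10 / 13/36 = 18/65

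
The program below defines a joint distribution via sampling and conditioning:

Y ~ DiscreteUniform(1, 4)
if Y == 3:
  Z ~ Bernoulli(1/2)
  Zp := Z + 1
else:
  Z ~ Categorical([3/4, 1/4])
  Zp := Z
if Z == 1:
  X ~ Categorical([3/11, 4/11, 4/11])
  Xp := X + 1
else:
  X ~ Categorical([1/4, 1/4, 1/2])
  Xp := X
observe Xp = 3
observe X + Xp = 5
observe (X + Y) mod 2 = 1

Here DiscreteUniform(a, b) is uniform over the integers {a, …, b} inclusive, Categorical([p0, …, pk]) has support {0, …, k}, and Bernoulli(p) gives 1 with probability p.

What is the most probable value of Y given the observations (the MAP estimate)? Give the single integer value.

argmax_v P(Y = v | obs) = 3

Enumerate traces; 2 have nonzero weight after conditioning:
  (Y=1, Z=1, X=2) weight 1/44
  (Y=3, Z=1, X=2) weight 1/22
Group by Y:
  weight(Y=1) = 1/44
  weight(Y=3) = 1/22
Total weight = 1/44 + 1/22 = 3/44
P(Y=1 | obs) = 1/44 / 3/44 = 1/3
P(Y=3 | obs) = 1/22 / 3/44 = 2/3
argmax = 3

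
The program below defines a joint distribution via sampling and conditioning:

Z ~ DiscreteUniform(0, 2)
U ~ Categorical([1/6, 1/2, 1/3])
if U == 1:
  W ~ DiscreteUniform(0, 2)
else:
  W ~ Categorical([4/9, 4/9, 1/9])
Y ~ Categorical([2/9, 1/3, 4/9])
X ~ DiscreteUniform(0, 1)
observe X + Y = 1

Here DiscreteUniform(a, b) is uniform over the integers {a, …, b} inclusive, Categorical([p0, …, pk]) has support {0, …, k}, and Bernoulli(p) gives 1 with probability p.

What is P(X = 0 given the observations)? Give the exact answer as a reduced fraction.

Enumerate traces; 54 have nonzero weight after conditioning:
  (Z=0, U=0, W=0, Y=0, X=1) weight 2/729
  (Z=0, U=0, W=0, Y=1, X=0) weight 1/243
  (Z=0, U=0, W=1, Y=0, X=1) weight 2/729
  (Z=0, U=0, W=1, Y=1, X=0) weight 1/243
  (Z=0, U=0, W=2, Y=0, X=1) weight 1/1458
  (Z=0, U=0, W=2, Y=1, X=0) weight 1/972
  (Z=0, U=1, W=0, Y=0, X=1) weight 1/162
  (Z=0, U=1, W=0, Y=1, X=0) weight 1/108
  … 46 more
Group by X:
  weight(X=0) = 1/6
  weight(X=1) = 1/9
Total weight = 1/6 + 1/9 = 5/18
P(X=0 | obs) = 1/6 / 5/18 = 3/5
P(X=1 | obs) = 1/9 / 5/18 = 2/5

P(X = 0 | obs) = 3/5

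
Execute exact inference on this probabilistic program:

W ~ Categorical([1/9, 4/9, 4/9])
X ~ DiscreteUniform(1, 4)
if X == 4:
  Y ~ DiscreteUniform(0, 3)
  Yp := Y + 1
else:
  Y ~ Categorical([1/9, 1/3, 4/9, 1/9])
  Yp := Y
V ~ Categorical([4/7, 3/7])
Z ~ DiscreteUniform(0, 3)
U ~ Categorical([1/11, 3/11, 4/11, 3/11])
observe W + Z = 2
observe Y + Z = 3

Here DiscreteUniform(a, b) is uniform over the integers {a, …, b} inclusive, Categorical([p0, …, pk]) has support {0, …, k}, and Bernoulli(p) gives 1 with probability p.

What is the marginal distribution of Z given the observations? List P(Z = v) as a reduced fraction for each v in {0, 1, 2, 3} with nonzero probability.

P(Z=0) = 4/17, P(Z=1) = 76/119, P(Z=2) = 15/119

Enumerate traces; 96 have nonzero weight after conditioning:
  (W=0, X=1, Y=1, V=0, Z=2, U=0) weight 1/8316
  (W=0, X=1, Y=1, V=0, Z=2, U=1) weight 1/2772
  (W=0, X=1, Y=1, V=0, Z=2, U=2) weight 1/2079
  (W=0, X=1, Y=1, V=0, Z=2, U=3) weight 1/2772
  (W=0, X=1, Y=1, V=1, Z=2, U=0) weight 1/11088
  (W=0, X=1, Y=1, V=1, Z=2, U=1) weight 1/3696
  (W=0, X=1, Y=1, V=1, Z=2, U=2) weight 1/2772
  (W=0, X=1, Y=1, V=1, Z=2, U=3) weight 1/3696
  (W=1, X=1, Y=2, V=0, Z=1, U=0) weight 4/6237
  (W=2, X=1, Y=3, V=0, Z=0, U=0) weight 1/6237
  … 86 more
Group by Z:
  weight(Z=0) = 7/432
  weight(Z=1) = 19/432
  weight(Z=2) = 5/576
Total weight = 7/432 + 19/432 + 5/576 = 119/1728
P(Z=0 | obs) = 7/432 / 119/1728 = 4/17
P(Z=1 | obs) = 19/432 / 119/1728 = 76/119
P(Z=2 | obs) = 5/576 / 119/1728 = 15/119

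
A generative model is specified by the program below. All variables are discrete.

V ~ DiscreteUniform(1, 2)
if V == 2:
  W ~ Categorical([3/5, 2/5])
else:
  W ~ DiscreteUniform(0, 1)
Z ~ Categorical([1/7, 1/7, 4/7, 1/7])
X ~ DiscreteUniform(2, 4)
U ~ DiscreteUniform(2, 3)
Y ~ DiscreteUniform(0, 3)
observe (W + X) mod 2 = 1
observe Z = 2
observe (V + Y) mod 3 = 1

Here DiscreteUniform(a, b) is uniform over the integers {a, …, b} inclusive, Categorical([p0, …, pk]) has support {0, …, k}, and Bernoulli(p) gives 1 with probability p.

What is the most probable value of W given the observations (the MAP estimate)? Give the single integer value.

argmax_v P(W = v | obs) = 1

Enumerate traces; 18 have nonzero weight after conditioning:
  (V=1, W=0, Z=2, X=3, U=2, Y=0) weight 1/168
  (V=1, W=0, Z=2, X=3, U=2, Y=3) weight 1/168
  (V=1, W=0, Z=2, X=3, U=3, Y=0) weight 1/168
  (V=1, W=0, Z=2, X=3, U=3, Y=3) weight 1/168
  (V=1, W=1, Z=2, X=2, U=2, Y=0) weight 1/168
  (V=1, W=1, Z=2, X=2, U=2, Y=3) weight 1/168
  (V=1, W=1, Z=2, X=2, U=3, Y=0) weight 1/168
  (V=1, W=1, Z=2, X=2, U=3, Y=3) weight 1/168
  … 10 more
Group by W:
  weight(W=0) = 4/105
  weight(W=1) = 1/15
Total weight = 4/105 + 1/15 = 11/105
P(W=0 | obs) = 4/105 / 11/105 = 4/11
P(W=1 | obs) = 1/15 / 11/105 = 7/11
argmax = 1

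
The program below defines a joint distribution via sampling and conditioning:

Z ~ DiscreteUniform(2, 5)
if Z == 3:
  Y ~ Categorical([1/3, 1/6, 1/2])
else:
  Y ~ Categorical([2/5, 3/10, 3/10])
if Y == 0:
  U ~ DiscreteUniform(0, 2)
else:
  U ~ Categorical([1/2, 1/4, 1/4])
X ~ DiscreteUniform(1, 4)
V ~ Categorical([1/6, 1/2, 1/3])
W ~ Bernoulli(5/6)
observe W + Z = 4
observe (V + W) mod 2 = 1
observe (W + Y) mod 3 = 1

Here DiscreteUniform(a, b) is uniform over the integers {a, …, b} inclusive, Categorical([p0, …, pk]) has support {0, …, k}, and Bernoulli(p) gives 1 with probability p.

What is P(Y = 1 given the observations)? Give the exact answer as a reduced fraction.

Enumerate traces; 36 have nonzero weight after conditioning:
  (Z=3, Y=0, U=0, X=1, V=0, W=1) weight 5/5184
  (Z=3, Y=0, U=0, X=1, V=2, W=1) weight 5/2592
  (Z=3, Y=0, U=0, X=2, V=0, W=1) weight 5/5184
  (Z=3, Y=0, U=0, X=2, V=2, W=1) weight 5/2592
  (Z=3, Y=0, U=0, X=3, V=0, W=1) weight 5/5184
  (Z=3, Y=0, U=0, X=3, V=2, W=1) weight 5/2592
  (Z=3, Y=0, U=0, X=4, V=0, W=1) weight 5/5184
  (Z=3, Y=0, U=0, X=4, V=2, W=1) weight 5/2592
  (Z=4, Y=1, U=0, X=1, V=1, W=0) weight 1/1280
  … 27 more
Group by Y:
  weight(Y=0) = 5/144
  weight(Y=1) = 1/160
Total weight = 5/144 + 1/160 = 59/1440
P(Y=0 | obs) = 5/144 / 59/1440 = 50/59
P(Y=1 | obs) = 1/160 / 59/1440 = 9/59

P(Y = 1 | obs) = 9/59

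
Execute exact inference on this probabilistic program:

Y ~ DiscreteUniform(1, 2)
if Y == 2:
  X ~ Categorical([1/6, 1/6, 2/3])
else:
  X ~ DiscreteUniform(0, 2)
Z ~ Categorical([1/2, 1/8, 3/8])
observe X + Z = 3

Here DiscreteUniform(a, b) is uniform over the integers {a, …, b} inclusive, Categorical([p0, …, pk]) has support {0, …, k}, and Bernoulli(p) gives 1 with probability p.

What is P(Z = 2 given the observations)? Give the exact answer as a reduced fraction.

Enumerate traces; 4 have nonzero weight after conditioning:
  (Y=1, X=1, Z=2) weight 1/16
  (Y=1, X=2, Z=1) weight 1/48
  (Y=2, X=1, Z=2) weight 1/32
  (Y=2, X=2, Z=1) weight 1/24
Group by Z:
  weight(Z=1) = 1/16
  weight(Z=2) = 3/32
Total weight = 1/16 + 3/32 = 5/32
P(Z=1 | obs) = 1/16 / 5/32 = 2/5
P(Z=2 | obs) = 3/32 / 5/32 = 3/5

P(Z = 2 | obs) = 3/5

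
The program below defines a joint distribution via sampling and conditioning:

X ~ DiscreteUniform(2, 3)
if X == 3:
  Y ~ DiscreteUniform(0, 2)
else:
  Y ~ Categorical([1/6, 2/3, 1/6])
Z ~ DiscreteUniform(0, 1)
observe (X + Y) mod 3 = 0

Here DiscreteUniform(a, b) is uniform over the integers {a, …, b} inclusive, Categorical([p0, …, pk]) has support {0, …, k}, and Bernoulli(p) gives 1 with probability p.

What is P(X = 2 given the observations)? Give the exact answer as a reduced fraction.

Enumerate traces; 4 have nonzero weight after conditioning:
  (X=2, Y=1, Z=0) weight 1/6
  (X=2, Y=1, Z=1) weight 1/6
  (X=3, Y=0, Z=0) weight 1/12
  (X=3, Y=0, Z=1) weight 1/12
Group by X:
  weight(X=2) = 1/3
  weight(X=3) = 1/6
Total weight = 1/3 + 1/6 = 1/2
P(X=2 | obs) = 1/3 / 1/2 = 2/3
P(X=3 | obs) = 1/6 / 1/2 = 1/3

P(X = 2 | obs) = 2/3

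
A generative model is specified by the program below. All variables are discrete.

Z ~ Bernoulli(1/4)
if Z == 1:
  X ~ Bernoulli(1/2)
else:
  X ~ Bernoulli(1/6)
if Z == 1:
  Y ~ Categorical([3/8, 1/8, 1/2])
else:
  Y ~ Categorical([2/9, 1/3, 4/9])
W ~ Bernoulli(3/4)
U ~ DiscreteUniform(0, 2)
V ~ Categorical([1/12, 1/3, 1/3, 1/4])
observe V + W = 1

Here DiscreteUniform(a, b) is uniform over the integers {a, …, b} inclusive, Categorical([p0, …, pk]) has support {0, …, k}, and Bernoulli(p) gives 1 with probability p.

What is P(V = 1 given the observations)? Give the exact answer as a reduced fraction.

P(V = 1 | obs) = 4/7

Enumerate traces; 72 have nonzero weight after conditioning:
  (Z=0, X=0, Y=0, W=0, U=0, V=1) weight 5/1296
  (Z=0, X=0, Y=0, W=0, U=1, V=1) weight 5/1296
  (Z=0, X=0, Y=0, W=0, U=2, V=1) weight 5/1296
  (Z=0, X=0, Y=0, W=1, U=0, V=0) weight 5/1728
  (Z=0, X=0, Y=0, W=1, U=1, V=0) weight 5/1728
  (Z=0, X=0, Y=0, W=1, U=2, V=0) weight 5/1728
  (Z=0, X=0, Y=1, W=0, U=0, V=1) weight 5/864
  (Z=0, X=0, Y=1, W=0, U=1, V=1) weight 5/864
  … 64 more
Group by V:
  weight(V=0) = 1/16
  weight(V=1) = 1/12
Total weight = 1/16 + 1/12 = 7/48
P(V=0 | obs) = 1/16 / 7/48 = 3/7
P(V=1 | obs) = 1/12 / 7/48 = 4/7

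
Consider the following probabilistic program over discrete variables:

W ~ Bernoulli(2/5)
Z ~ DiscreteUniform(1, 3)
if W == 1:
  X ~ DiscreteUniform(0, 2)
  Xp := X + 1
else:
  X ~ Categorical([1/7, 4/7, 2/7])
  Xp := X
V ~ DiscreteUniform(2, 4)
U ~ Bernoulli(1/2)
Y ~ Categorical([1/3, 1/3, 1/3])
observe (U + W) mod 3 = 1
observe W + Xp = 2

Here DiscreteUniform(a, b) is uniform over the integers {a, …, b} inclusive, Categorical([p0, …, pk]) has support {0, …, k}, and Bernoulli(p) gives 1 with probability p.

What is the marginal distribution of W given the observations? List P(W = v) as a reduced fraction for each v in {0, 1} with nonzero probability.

Enumerate traces; 54 have nonzero weight after conditioning:
  (W=0, Z=1, X=2, V=2, U=1, Y=0) weight 1/315
  (W=0, Z=1, X=2, V=2, U=1, Y=1) weight 1/315
  (W=0, Z=1, X=2, V=2, U=1, Y=2) weight 1/315
  (W=0, Z=1, X=2, V=3, U=1, Y=0) weight 1/315
  (W=0, Z=1, X=2, V=3, U=1, Y=1) weight 1/315
  (W=0, Z=1, X=2, V=3, U=1, Y=2) weight 1/315
  (W=0, Z=1, X=2, V=4, U=1, Y=0) weight 1/315
  (W=0, Z=1, X=2, V=4, U=1, Y=1) weight 1/315
  (W=1, Z=1, X=0, V=2, U=0, Y=0) weight 1/405
  … 45 more
Group by W:
  weight(W=0) = 3/35
  weight(W=1) = 1/15
Total weight = 3/35 + 1/15 = 16/105
P(W=0 | obs) = 3/35 / 16/105 = 9/16
P(W=1 | obs) = 1/15 / 16/105 = 7/16

P(W=0) = 9/16, P(W=1) = 7/16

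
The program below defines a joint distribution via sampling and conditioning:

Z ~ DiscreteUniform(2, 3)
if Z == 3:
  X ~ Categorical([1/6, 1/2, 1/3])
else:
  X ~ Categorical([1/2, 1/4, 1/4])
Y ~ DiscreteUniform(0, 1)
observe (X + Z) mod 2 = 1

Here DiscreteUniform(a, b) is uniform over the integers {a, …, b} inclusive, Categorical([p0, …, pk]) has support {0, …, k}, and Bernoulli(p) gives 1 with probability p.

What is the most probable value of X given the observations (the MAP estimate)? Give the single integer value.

argmax_v P(X = v | obs) = 2

Enumerate traces; 6 have nonzero weight after conditioning:
  (Z=2, X=1, Y=0) weight 1/16
  (Z=2, X=1, Y=1) weight 1/16
  (Z=3, X=0, Y=0) weight 1/24
  (Z=3, X=0, Y=1) weight 1/24
  (Z=3, X=2, Y=0) weight 1/12
  (Z=3, X=2, Y=1) weight 1/12
Group by X:
  weight(X=0) = 1/12
  weight(X=1) = 1/8
  weight(X=2) = 1/6
Total weight = 1/12 + 1/8 + 1/6 = 3/8
P(X=0 | obs) = 1/12 / 3/8 = 2/9
P(X=1 | obs) = 1/8 / 3/8 = 1/3
P(X=2 | obs) = 1/6 / 3/8 = 4/9
argmax = 2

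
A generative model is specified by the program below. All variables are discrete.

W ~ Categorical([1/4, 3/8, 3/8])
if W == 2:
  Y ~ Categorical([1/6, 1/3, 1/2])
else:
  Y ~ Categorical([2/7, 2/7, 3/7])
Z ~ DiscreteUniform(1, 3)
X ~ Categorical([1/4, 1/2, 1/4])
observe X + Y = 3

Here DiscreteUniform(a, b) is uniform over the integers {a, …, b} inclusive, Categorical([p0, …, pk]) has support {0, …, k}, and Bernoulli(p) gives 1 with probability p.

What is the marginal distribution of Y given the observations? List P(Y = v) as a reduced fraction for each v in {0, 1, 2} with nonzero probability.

P(Y=1) = 1/4, P(Y=2) = 3/4

Enumerate traces; 18 have nonzero weight after conditioning:
  (W=0, Y=1, Z=1, X=2) weight 1/168
  (W=0, Y=1, Z=2, X=2) weight 1/168
  (W=0, Y=1, Z=3, X=2) weight 1/168
  (W=0, Y=2, Z=1, X=1) weight 1/56
  (W=0, Y=2, Z=2, X=1) weight 1/56
  (W=0, Y=2, Z=3, X=1) weight 1/56
  (W=1, Y=1, Z=1, X=2) weight 1/112
  (W=1, Y=1, Z=2, X=2) weight 1/112
  … 10 more
Group by Y:
  weight(Y=1) = 17/224
  weight(Y=2) = 51/224
Total weight = 17/224 + 51/224 = 17/56
P(Y=1 | obs) = 17/224 / 17/56 = 1/4
P(Y=2 | obs) = 51/224 / 17/56 = 3/4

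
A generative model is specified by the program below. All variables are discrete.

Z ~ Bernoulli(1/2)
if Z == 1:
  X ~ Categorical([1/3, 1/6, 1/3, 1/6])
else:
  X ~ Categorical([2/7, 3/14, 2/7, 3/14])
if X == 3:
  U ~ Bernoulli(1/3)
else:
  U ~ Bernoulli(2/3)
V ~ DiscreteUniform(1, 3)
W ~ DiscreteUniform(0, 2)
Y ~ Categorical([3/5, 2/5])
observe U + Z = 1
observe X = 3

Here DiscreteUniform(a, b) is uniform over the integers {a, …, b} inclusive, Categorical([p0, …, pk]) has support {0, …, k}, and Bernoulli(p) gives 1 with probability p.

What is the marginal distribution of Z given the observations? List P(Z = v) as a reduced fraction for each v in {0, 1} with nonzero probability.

Enumerate traces; 36 have nonzero weight after conditioning:
  (Z=0, X=3, U=1, V=1, W=0, Y=0) weight 1/420
  (Z=0, X=3, U=1, V=1, W=0, Y=1) weight 1/630
  (Z=0, X=3, U=1, V=1, W=1, Y=0) weight 1/420
  (Z=0, X=3, U=1, V=1, W=1, Y=1) weight 1/630
  (Z=0, X=3, U=1, V=1, W=2, Y=0) weight 1/420
  (Z=0, X=3, U=1, V=1, W=2, Y=1) weight 1/630
  (Z=0, X=3, U=1, V=2, W=0, Y=0) weight 1/420
  (Z=0, X=3, U=1, V=2, W=0, Y=1) weight 1/630
  (Z=1, X=3, U=0, V=1, W=0, Y=0) weight 1/270
  … 27 more
Group by Z:
  weight(Z=0) = 1/28
  weight(Z=1) = 1/18
Total weight = 1/28 + 1/18 = 23/252
P(Z=0 | obs) = 1/28 / 23/252 = 9/23
P(Z=1 | obs) = 1/18 / 23/252 = 14/23

P(Z=0) = 9/23, P(Z=1) = 14/23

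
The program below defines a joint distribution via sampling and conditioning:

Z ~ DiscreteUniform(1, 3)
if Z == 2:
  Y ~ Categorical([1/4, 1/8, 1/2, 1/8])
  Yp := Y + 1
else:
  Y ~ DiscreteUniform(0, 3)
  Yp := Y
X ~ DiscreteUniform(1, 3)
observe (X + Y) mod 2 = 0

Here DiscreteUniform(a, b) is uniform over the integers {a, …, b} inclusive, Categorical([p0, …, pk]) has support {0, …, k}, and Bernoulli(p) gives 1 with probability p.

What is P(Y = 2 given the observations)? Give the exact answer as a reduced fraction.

P(Y = 2 | obs) = 4/17

Enumerate traces; 18 have nonzero weight after conditioning:
  (Z=1, Y=0, X=2) weight 1/36
  (Z=1, Y=1, X=1) weight 1/36
  (Z=1, Y=1, X=3) weight 1/36
  (Z=1, Y=2, X=2) weight 1/36
  (Z=1, Y=3, X=1) weight 1/36
  (Z=1, Y=3, X=3) weight 1/36
  (Z=2, Y=0, X=2) weight 1/36
  (Z=2, Y=1, X=1) weight 1/72
  … 10 more
Group by Y:
  weight(Y=0) = 1/12
  weight(Y=1) = 5/36
  weight(Y=2) = 1/9
  weight(Y=3) = 5/36
Total weight = 1/12 + 5/36 + 1/9 + 5/36 = 17/36
P(Y=0 | obs) = 1/12 / 17/36 = 3/17
P(Y=1 | obs) = 5/36 / 17/36 = 5/17
P(Y=2 | obs) = 1/9 / 17/36 = 4/17
P(Y=3 | obs) = 5/36 / 17/36 = 5/17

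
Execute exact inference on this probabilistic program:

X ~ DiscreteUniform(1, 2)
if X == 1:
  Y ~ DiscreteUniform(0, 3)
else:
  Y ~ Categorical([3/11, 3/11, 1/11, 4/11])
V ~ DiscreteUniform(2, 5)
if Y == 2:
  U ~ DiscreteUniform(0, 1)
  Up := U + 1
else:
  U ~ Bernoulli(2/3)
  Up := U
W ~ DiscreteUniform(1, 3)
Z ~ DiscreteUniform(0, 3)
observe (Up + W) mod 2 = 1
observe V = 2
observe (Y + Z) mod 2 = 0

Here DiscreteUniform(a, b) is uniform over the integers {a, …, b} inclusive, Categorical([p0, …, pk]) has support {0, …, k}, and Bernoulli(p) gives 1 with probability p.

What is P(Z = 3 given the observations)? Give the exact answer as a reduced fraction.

Enumerate traces; 48 have nonzero weight after conditioning:
  (X=1, Y=0, V=2, U=0, W=1, Z=0) weight 1/1152
  (X=1, Y=0, V=2, U=0, W=1, Z=2) weight 1/1152
  (X=1, Y=0, V=2, U=0, W=3, Z=0) weight 1/1152
  (X=1, Y=0, V=2, U=0, W=3, Z=2) weight 1/1152
  (X=1, Y=0, V=2, U=1, W=2, Z=0) weight 1/576
  (X=1, Y=0, V=2, U=1, W=2, Z=2) weight 1/576
  (X=1, Y=1, V=2, U=0, W=1, Z=1) weight 1/1152
  (X=1, Y=1, V=2, U=0, W=1, Z=3) weight 1/1152
  … 40 more
Group by Z:
  weight(Z=0) = 29/2304
  weight(Z=1) = 25/1584
  weight(Z=2) = 29/2304
  weight(Z=3) = 25/1584
Total weight = 29/2304 + 25/1584 + 29/2304 + 25/1584 = 719/12672
P(Z=0 | obs) = 29/2304 / 719/12672 = 319/1438
P(Z=1 | obs) = 25/1584 / 719/12672 = 200/719
P(Z=2 | obs) = 29/2304 / 719/12672 = 319/1438
P(Z=3 | obs) = 25/1584 / 719/12672 = 200/719

P(Z = 3 | obs) = 200/719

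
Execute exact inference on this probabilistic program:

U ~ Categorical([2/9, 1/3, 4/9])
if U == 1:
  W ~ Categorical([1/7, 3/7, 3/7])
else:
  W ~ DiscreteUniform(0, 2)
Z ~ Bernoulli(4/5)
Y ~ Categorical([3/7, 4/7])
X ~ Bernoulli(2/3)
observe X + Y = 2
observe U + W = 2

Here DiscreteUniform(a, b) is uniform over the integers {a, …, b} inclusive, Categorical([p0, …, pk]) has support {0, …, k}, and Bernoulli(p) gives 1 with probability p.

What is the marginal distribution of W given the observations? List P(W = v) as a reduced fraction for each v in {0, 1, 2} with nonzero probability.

Enumerate traces; 6 have nonzero weight after conditioning:
  (U=0, W=2, Z=0, Y=1, X=1) weight 16/2835
  (U=0, W=2, Z=1, Y=1, X=1) weight 64/2835
  (U=1, W=1, Z=0, Y=1, X=1) weight 8/735
  (U=1, W=1, Z=1, Y=1, X=1) weight 32/735
  (U=2, W=0, Z=0, Y=1, X=1) weight 32/2835
  (U=2, W=0, Z=1, Y=1, X=1) weight 128/2835
Group by W:
  weight(W=0) = 32/567
  weight(W=1) = 8/147
  weight(W=2) = 16/567
Total weight = 32/567 + 8/147 + 16/567 = 184/1323
P(W=0 | obs) = 32/567 / 184/1323 = 28/69
P(W=1 | obs) = 8/147 / 184/1323 = 9/23
P(W=2 | obs) = 16/567 / 184/1323 = 14/69

P(W=0) = 28/69, P(W=1) = 9/23, P(W=2) = 14/69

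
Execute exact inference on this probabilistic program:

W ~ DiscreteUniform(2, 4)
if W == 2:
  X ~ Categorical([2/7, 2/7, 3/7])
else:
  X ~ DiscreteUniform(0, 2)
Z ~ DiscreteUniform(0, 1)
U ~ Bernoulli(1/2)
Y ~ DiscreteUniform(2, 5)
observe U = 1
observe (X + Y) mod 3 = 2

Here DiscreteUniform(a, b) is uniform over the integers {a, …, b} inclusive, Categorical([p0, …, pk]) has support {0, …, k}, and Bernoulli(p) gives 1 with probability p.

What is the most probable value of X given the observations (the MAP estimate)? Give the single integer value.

Enumerate traces; 24 have nonzero weight after conditioning:
  (W=2, X=0, Z=0, U=1, Y=2) weight 1/168
  (W=2, X=0, Z=0, U=1, Y=5) weight 1/168
  (W=2, X=0, Z=1, U=1, Y=2) weight 1/168
  (W=2, X=0, Z=1, U=1, Y=5) weight 1/168
  (W=2, X=1, Z=0, U=1, Y=4) weight 1/168
  (W=2, X=1, Z=1, U=1, Y=4) weight 1/168
  (W=2, X=2, Z=0, U=1, Y=3) weight 1/112
  (W=2, X=2, Z=1, U=1, Y=3) weight 1/112
  … 16 more
Group by X:
  weight(X=0) = 5/63
  weight(X=1) = 5/126
  weight(X=2) = 23/504
Total weight = 5/63 + 5/126 + 23/504 = 83/504
P(X=0 | obs) = 5/63 / 83/504 = 40/83
P(X=1 | obs) = 5/126 / 83/504 = 20/83
P(X=2 | obs) = 23/504 / 83/504 = 23/83
argmax = 0

argmax_v P(X = v | obs) = 0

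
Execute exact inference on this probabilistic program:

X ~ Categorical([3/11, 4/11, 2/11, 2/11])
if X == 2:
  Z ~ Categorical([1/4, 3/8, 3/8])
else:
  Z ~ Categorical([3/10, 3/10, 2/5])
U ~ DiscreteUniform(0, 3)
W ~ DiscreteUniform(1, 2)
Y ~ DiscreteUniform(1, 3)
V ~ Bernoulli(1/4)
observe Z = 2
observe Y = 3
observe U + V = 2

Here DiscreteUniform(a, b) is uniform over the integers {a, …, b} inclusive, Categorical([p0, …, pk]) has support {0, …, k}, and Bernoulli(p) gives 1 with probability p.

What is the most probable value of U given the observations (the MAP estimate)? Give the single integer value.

Enumerate traces; 16 have nonzero weight after conditioning:
  (X=0, Z=2, U=1, W=1, Y=3, V=1) weight 1/880
  (X=0, Z=2, U=1, W=2, Y=3, V=1) weight 1/880
  (X=0, Z=2, U=2, W=1, Y=3, V=0) weight 3/880
  (X=0, Z=2, U=2, W=2, Y=3, V=0) weight 3/880
  (X=1, Z=2, U=1, W=1, Y=3, V=1) weight 1/660
  (X=1, Z=2, U=1, W=2, Y=3, V=1) weight 1/660
  (X=1, Z=2, U=2, W=1, Y=3, V=0) weight 1/220
  (X=1, Z=2, U=2, W=2, Y=3, V=0) weight 1/220
  … 8 more
Group by U:
  weight(U=1) = 29/3520
  weight(U=2) = 87/3520
Total weight = 29/3520 + 87/3520 = 29/880
P(U=1 | obs) = 29/3520 / 29/880 = 1/4
P(U=2 | obs) = 87/3520 / 29/880 = 3/4
argmax = 2

argmax_v P(U = v | obs) = 2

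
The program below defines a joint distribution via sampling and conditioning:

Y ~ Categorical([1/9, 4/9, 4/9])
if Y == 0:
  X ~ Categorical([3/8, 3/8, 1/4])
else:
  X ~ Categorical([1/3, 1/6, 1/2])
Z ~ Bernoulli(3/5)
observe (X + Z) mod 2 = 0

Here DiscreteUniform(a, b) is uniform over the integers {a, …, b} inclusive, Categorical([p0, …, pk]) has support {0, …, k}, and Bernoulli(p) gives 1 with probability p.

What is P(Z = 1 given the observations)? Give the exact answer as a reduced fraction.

Enumerate traces; 9 have nonzero weight after conditioning:
  (Y=0, X=0, Z=0) weight 1/60
  (Y=0, X=1, Z=1) weight 1/40
  (Y=0, X=2, Z=0) weight 1/90
  (Y=1, X=0, Z=0) weight 8/135
  (Y=1, X=1, Z=1) weight 2/45
  (Y=1, X=2, Z=0) weight 4/45
  (Y=2, X=0, Z=0) weight 8/135
  (Y=2, X=1, Z=1) weight 2/45
  … 1 more
Group by Z:
  weight(Z=0) = 35/108
  weight(Z=1) = 41/360
Total weight = 35/108 + 41/360 = 473/1080
P(Z=0 | obs) = 35/108 / 473/1080 = 350/473
P(Z=1 | obs) = 41/360 / 473/1080 = 123/473

P(Z = 1 | obs) = 123/473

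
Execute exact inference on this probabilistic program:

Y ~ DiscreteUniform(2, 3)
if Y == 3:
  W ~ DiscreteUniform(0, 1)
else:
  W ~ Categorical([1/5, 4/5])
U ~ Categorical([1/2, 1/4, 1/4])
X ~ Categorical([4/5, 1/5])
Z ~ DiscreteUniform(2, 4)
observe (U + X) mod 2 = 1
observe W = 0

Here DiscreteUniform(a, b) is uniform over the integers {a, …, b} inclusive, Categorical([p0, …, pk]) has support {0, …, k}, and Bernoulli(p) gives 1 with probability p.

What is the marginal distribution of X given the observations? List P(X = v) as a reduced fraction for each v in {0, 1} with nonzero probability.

Enumerate traces; 18 have nonzero weight after conditioning:
  (Y=2, W=0, U=0, X=1, Z=2) weight 1/300
  (Y=2, W=0, U=0, X=1, Z=3) weight 1/300
  (Y=2, W=0, U=0, X=1, Z=4) weight 1/300
  (Y=2, W=0, U=1, X=0, Z=2) weight 1/150
  (Y=2, W=0, U=1, X=0, Z=3) weight 1/150
  (Y=2, W=0, U=1, X=0, Z=4) weight 1/150
  (Y=2, W=0, U=2, X=1, Z=2) weight 1/600
  (Y=2, W=0, U=2, X=1, Z=3) weight 1/600
  … 10 more
Group by X:
  weight(X=0) = 7/100
  weight(X=1) = 21/400
Total weight = 7/100 + 21/400 = 49/400
P(X=0 | obs) = 7/100 / 49/400 = 4/7
P(X=1 | obs) = 21/400 / 49/400 = 3/7

P(X=0) = 4/7, P(X=1) = 3/7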